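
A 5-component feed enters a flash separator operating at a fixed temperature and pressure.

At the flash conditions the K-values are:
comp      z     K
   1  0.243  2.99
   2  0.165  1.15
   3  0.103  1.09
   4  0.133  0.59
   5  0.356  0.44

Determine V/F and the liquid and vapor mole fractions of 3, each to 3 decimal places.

Rachford–Rice: g(V/F) = Σ zᵢ(Kᵢ−1)/(1+V/F(Kᵢ−1)) = 0.
Feasibility: ΣzᵢKᵢ = 1.264, Σzᵢ/Kᵢ = 1.354 — both > 1, two phases present.
Iterate (Newton) starting at V/F = 0.52:
  V/F = 0.520: g = -0.0811, g' = -0.495 → V/F = 0.356
  V/F = 0.356: g = 0.0026, g' = -0.539 → V/F = 0.361
Converged at V/F = 0.361.
Compositions from xᵢ = zᵢ/(1+V/F(Kᵢ−1)), yᵢ = Kᵢxᵢ:
  1: x = 0.141, y = 0.423
  2: x = 0.157, y = 0.180
  3: x = 0.100, y = 0.109
  4: x = 0.156, y = 0.092
  5: x = 0.446, y = 0.196

V/F = 0.361, x_3 = 0.100, y_3 = 0.109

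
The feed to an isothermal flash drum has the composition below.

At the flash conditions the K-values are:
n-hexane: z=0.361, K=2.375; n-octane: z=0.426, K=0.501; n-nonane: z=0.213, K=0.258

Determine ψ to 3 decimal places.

Let ψ = V/F and solve Σ zᵢ(Kᵢ−1)/(1+ψ(Kᵢ−1)) = 0.
Feasibility: ΣzᵢKᵢ = 1.126, Σzᵢ/Kᵢ = 1.828 — both > 1, two phases present.
Newton iteration, ψ⁰ = 0.46:
  ψ = 0.460: g = -0.2118, g' = -0.705 → ψ = 0.160
  ψ = 0.160: g = -0.0032, g' = -0.735 → ψ = 0.155
Converged at ψ = 0.155.

ψ = 0.155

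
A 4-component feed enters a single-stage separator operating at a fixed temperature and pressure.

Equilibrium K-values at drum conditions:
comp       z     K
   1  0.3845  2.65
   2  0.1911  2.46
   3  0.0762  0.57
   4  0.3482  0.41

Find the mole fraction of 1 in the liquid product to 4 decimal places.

x_1 = 0.1719

Newton–Raphson from V/F = 0.58:
  V/F = 0.5800: g = 0.11929, g' = -0.6979 → V/F = 0.7509
  V/F = 0.7509: g = -0.00082, g' = -0.7230 → V/F = 0.7498
Converged at V/F = 0.7498.
Compositions from xᵢ = zᵢ/(1+V/F(Kᵢ−1)), yᵢ = Kᵢxᵢ:
  1: x = 0.1719, y = 0.4555
  2: x = 0.0912, y = 0.2244
  3: x = 0.1125, y = 0.0641
  4: x = 0.6244, y = 0.2560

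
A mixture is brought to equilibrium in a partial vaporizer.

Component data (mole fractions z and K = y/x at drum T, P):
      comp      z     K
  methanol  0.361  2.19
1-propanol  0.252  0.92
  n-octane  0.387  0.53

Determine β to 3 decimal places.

Rachford–Rice: g(β) = Σ zᵢ(Kᵢ−1)/(1+β(Kᵢ−1)) = 0.
Check two-phase: ΣzᵢKᵢ = 1.228 > 1 and Σzᵢ/Kᵢ = 1.169 > 1, so g(0) = 0.228 > 0 and g(1) = -0.169 < 0.
Newton iteration, β⁰ = 0.53:
  β = 0.530: g = 0.0002, g' = -0.346 → β = 0.530
Converged at β = 0.530.

β = 0.530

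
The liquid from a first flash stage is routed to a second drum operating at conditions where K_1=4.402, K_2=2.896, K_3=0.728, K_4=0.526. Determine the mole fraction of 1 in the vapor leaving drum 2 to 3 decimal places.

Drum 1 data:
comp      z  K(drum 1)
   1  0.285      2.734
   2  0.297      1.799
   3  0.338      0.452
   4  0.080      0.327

Drum 1:
Material balance + equilibrium reduce to Σ zᵢ(Kᵢ−1)/(1+ψ₁(Kᵢ−1)) = 0.
g(0) = ΣzᵢKᵢ − 1 = 0.492 and g(1) = 1 − Σzᵢ/Kᵢ = -0.262, so a root lies in (0, 1).
Newton–Raphson from ψ₁ = 0.5:
  ψ₁ = 0.500: g = 0.0980, g' = -0.618 → ψ₁ = 0.659
  ψ₁ = 0.659: g = -0.0004, g' = -0.634 → ψ₁ = 0.658
Converged at ψ₁ = 0.658.
Drum-1 compositions:
  1: x = 0.133, y = 0.364
  2: x = 0.195, y = 0.350
  3: x = 0.529, y = 0.239
  4: x = 0.144, y = 0.047
Drum-2 feed = drum-1 liquid: z₂ = (0.1331, 0.1947, 0.5286, 0.1436).
Drum 2:
Material balance + equilibrium reduce to Σ zᵢ(Kᵢ−1)/(1+ψ₂(Kᵢ−1)) = 0.
g(0) = ΣzᵢKᵢ − 1 = 0.610 and g(1) = 1 − Σzᵢ/Kᵢ = -0.097, so a root lies in (0, 1).
Iterate (Newton) starting at ψ₂ = 0.45:
  ψ₂ = 0.450: g = 0.1277, g' = -0.547 → ψ₂ = 0.683
  ψ₂ = 0.683: g = 0.0197, g' = -0.402 → ψ₂ = 0.732
  ψ₂ = 0.732: g = 0.0004, g' = -0.386 → ψ₂ = 0.733
Converged at ψ₂ = 0.733.
  1: x = 0.038, y = 0.168
  2: x = 0.081, y = 0.236
  3: x = 0.660, y = 0.481
  4: x = 0.220, y = 0.116

y_1 (drum 2) = 0.168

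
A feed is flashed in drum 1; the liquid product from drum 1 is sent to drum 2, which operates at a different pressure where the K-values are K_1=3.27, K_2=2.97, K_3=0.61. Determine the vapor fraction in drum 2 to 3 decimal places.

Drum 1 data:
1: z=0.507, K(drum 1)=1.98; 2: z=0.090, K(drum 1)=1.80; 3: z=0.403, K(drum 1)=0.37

Drum 1:
Let ψ₁ = V/F and solve Σ zᵢ(Kᵢ−1)/(1+ψ₁(Kᵢ−1)) = 0.
Check two-phase: ΣzᵢKᵢ = 1.315 > 1 and Σzᵢ/Kᵢ = 1.395 > 1, so g(0) = 0.315 > 0 and g(1) = -0.395 < 0.
Iterate (Newton) starting at ψ₁ = 0.63:
  ψ₁ = 0.630: g = -0.0659, g' = -0.651 → ψ₁ = 0.529
  ψ₁ = 0.529: g = -0.0029, g' = -0.599 → ψ₁ = 0.524
Converged at ψ₁ = 0.524.
Drum-1 compositions:
  1: x = 0.335, y = 0.663
  2: x = 0.063, y = 0.114
  3: x = 0.602, y = 0.223
Drum-2 feed = drum-1 liquid: z₂ = (0.3350, 0.0634, 0.6016).
Drum 2:
Let ψ₂ = V/F and solve Σ zᵢ(Kᵢ−1)/(1+ψ₂(Kᵢ−1)) = 0.
Feasibility: ΣzᵢKᵢ = 1.651, Σzᵢ/Kᵢ = 1.110 — both > 1, two phases present.
Newton iteration, ψ₂⁰ = 0.5:
  ψ₂ = 0.500: g = 0.1276, g' = -0.582 → ψ₂ = 0.719
  ψ₂ = 0.719: g = 0.0145, g' = -0.468 → ψ₂ = 0.750
Converged at ψ₂ = 0.750.
  1: x = 0.124, y = 0.405
  2: x = 0.026, y = 0.076
  3: x = 0.850, y = 0.519

V/F (drum 2) = 0.750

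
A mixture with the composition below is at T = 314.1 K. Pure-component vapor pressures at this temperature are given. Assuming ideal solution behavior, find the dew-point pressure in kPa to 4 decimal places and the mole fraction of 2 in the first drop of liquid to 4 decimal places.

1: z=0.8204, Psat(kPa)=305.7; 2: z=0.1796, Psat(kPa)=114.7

At the dew point ψ → 1, so Σzᵢ/Kᵢ = 1 with Kᵢ = Pᵢˢᵃᵗ/P ⇒ 1/P = Σzᵢ/Pᵢˢᵃᵗ.
1/P = 0.8204/305.7 + 0.1796/114.7 = 0.0042495 ⇒ P = 235.3218 kPa
xᵢ = zᵢP/Pᵢˢᵃᵗ ⇒ x_2 = 0.1796·235.3218/114.7 = 0.3685

Pdew = 235.3218 kPa, x_2 = 0.3685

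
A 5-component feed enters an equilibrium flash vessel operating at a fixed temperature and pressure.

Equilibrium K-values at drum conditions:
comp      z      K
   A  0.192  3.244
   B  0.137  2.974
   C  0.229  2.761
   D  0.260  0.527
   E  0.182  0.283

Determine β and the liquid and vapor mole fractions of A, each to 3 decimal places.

Newton–Raphson from β = 0.64:
  β = 0.640: g = 0.0684, g' = -0.863 → β = 0.719
  β = 0.719: g = -0.0013, g' = -0.903 → β = 0.718
Converged at β = 0.718.
Compositions from xᵢ = zᵢ/(1+β(Kᵢ−1)), yᵢ = Kᵢxᵢ:
  A: x = 0.074, y = 0.239
  B: x = 0.057, y = 0.169
  C: x = 0.101, y = 0.279
  D: x = 0.394, y = 0.207
  E: x = 0.375, y = 0.106

β = 0.718, x_A = 0.074, y_A = 0.239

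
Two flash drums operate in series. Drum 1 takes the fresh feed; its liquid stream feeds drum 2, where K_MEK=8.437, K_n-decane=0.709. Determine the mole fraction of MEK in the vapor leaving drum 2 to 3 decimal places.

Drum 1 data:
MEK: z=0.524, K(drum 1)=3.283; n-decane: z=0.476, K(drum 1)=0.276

y_MEK (drum 2) = 0.318

Drum 1:
Binary case is linear: z₁(K₁−1)(1+ψ₁(K₂−1)) + z₂(K₂−1)(1+ψ₁(K₁−1)) = 0
⇒ ψ₁ = [z₁(K₁−1)+z₂(K₂−1)] / [−(K₁−1)(K₂−1)] = 0.8517/1.6529 = 0.515
Drum-1 compositions:
  MEK: x = 0.241, y = 0.790
  n-decane: x = 0.759, y = 0.210
Drum-2 feed = drum-1 liquid: z₂ = (0.2408, 0.7592).
Drum 2:
Iterate (Newton) starting at ψ₂ = 0.5:
  ψ₂ = 0.500: g = 0.1209, g' = -0.686 → ψ₂ = 0.676
  ψ₂ = 0.676: g = 0.0219, g' = -0.466 → ψ₂ = 0.723
  ψ₂ = 0.723: g = 0.0009, g' = -0.430 → ψ₂ = 0.725
Converged at ψ₂ = 0.725.
  MEK: x = 0.038, y = 0.318
  n-decane: x = 0.962, y = 0.682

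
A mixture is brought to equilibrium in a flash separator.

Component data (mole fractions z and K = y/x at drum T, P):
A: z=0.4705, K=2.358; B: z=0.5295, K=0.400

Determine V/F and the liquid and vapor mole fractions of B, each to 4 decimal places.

V/F = 0.3943, x_B = 0.6936, y_B = 0.2774

Material balance + equilibrium reduce to Σ zᵢ(Kᵢ−1)/(1+V/F(Kᵢ−1)) = 0.
Feasibility: ΣzᵢKᵢ = 1.3212, Σzᵢ/Kᵢ = 1.5233 — both > 1, two phases present.
Binary case is linear: z₁(K₁−1)(1+V/F(K₂−1)) + z₂(K₂−1)(1+V/F(K₁−1)) = 0
⇒ V/F = [z₁(K₁−1)+z₂(K₂−1)] / [−(K₁−1)(K₂−1)] = 0.32124/0.81480 = 0.3943
Compositions from xᵢ = zᵢ/(1+V/F(Kᵢ−1)), yᵢ = Kᵢxᵢ:
  A: x = 0.3064, y = 0.7226
  B: x = 0.6936, y = 0.2774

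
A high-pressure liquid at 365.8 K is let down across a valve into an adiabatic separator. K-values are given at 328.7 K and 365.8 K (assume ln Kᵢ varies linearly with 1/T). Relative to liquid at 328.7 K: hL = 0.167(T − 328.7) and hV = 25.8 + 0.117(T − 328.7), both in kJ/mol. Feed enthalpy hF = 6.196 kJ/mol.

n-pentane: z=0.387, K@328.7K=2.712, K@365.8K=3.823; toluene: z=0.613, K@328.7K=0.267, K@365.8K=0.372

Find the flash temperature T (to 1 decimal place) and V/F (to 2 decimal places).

T = 333.9 K, V/F = 0.21

Adiabatic flash: solve Rachford–Rice at each trial T, then check hF = ψ·hV(T) + (1−ψ)·hL(T).
  T = 328.7 K: K = (2.712, 0.267), RR gives ψ = 0.170, H_out = 4.384 kJ/mol
  T = 365.8 K: K = (3.823, 0.372), RR gives ψ = 0.399, H_out = 15.752 kJ/mol
  T = 347.2 K: K = (3.248, 0.318), RR gives ψ = 0.295, H_out = 10.418 kJ/mol
  T = 337.9 K: K = (2.974, 0.292), RR gives ψ = 0.236, H_out = 7.515 kJ/mol
  T = 333.3 K: K = (2.842, 0.279), RR gives ψ = 0.204, H_out = 5.988 kJ/mol
  T = 335.6 K: K = (2.907, 0.286), RR gives ψ = 0.220, H_out = 6.761 kJ/mol
Linear interpolation between T = 333.3 (H_out = 5.988) and T = 335.6 (H_out = 6.761) on hF = 6.196 gives T ≈ 333.9 K, at which ψ = 0.21.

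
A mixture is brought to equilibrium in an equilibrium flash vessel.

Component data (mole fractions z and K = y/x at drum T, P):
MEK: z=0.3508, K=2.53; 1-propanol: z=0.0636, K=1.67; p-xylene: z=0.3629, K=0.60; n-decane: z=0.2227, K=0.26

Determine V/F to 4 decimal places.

Newton iteration, V/F⁰ = 0.5:
  V/F = 0.5000: g = -0.10702, g' = -0.6776 → V/F = 0.3421
  V/F = 0.3421: g = -0.00182, g' = -0.6693 → V/F = 0.3393
Converged at V/F = 0.3393.

V/F = 0.3393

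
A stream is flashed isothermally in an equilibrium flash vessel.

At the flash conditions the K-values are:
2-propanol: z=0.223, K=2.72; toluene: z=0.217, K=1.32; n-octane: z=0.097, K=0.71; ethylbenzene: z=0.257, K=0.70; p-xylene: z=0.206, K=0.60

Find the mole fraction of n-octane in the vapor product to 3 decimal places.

Rachford–Rice: g(ψ) = Σ zᵢ(Kᵢ−1)/(1+ψ(Kᵢ−1)) = 0.
g(0) = ΣzᵢKᵢ − 1 = 0.265 and g(1) = 1 − Σzᵢ/Kᵢ = -0.093, so a root lies in (0, 1).
Newton iteration, ψ⁰ = 0.5:
  ψ = 0.500: g = 0.0395, g' = -0.302 → ψ = 0.631
  ψ = 0.631: g = 0.0020, g' = -0.274 → ψ = 0.638
Converged at ψ = 0.638.
Compositions from xᵢ = zᵢ/(1+ψ(Kᵢ−1)), yᵢ = Kᵢxᵢ:
  2-propanol: x = 0.106, y = 0.289
  toluene: x = 0.180, y = 0.238
  n-octane: x = 0.119, y = 0.085
  ethylbenzene: x = 0.318, y = 0.222
  p-xylene: x = 0.277, y = 0.166

y_n-octane = 0.085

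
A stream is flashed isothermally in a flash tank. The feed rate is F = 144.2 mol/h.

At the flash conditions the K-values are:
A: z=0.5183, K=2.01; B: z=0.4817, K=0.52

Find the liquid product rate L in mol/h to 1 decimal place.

Rachford–Rice: g(ψ) = Σ zᵢ(Kᵢ−1)/(1+ψ(Kᵢ−1)) = 0.
g(0) = ΣzᵢKᵢ − 1 = 0.2923 and g(1) = 1 − Σzᵢ/Kᵢ = -0.1842, so a root lies in (0, 1).
Newton–Raphson from ψ = 0.5:
  ψ = 0.5000: g = 0.04360, g' = -0.4256 → ψ = 0.6024
  ψ = 0.6024: g = 0.00018, g' = -0.4240 → ψ = 0.6029
Converged at ψ = 0.6029.
Then V = ψ·F = 0.6029·144.2 = 86.9 mol/h and L = F − V = 57.3 mol/h.

L = 57.3 mol/h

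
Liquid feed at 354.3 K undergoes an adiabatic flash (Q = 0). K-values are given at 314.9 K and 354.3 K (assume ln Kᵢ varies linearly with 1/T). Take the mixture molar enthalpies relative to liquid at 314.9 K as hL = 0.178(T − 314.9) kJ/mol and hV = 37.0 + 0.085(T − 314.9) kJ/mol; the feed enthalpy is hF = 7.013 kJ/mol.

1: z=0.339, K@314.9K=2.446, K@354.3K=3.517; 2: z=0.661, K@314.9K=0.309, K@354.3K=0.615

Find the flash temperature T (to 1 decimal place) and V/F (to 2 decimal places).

Adiabatic flash: solve Rachford–Rice at each trial T, then check hF = ψ·hV(T) + (1−ψ)·hL(T).
  T = 314.9 K: K = (2.446, 0.309), RR gives ψ = 0.033, H_out = 1.238 kJ/mol
  T = 354.3 K: K = (3.517, 0.615), RR gives ψ = 0.618, H_out = 27.612 kJ/mol
  T = 334.6 K: K = (2.965, 0.445), RR gives ψ = 0.274, H_out = 13.149 kJ/mol
  T = 324.8 K: K = (2.702, 0.373), RR gives ψ = 0.152, H_out = 7.262 kJ/mol
  T = 319.9 K: K = (2.574, 0.340), RR gives ψ = 0.094, H_out = 4.325 kJ/mol
  T = 322.4 K: K = (2.639, 0.357), RR gives ψ = 0.124, H_out = 5.830 kJ/mol
Linear interpolation between T = 322.4 (H_out = 5.830) and T = 324.8 (H_out = 7.262) on hF = 7.013 gives T ≈ 324.4 K, at which ψ = 0.15.

T = 324.4 K, V/F = 0.15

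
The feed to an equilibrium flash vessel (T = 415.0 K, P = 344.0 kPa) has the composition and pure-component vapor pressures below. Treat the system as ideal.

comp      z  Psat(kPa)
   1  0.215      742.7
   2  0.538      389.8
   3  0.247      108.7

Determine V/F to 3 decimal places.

Raoult's law: Kᵢ = Pᵢˢᵃᵗ/P = Pᵢˢᵃᵗ/344.0.
  K_1 = 742.7/344.0 = 2.15901, K_2 = 389.8/344.0 = 1.13314, K_3 = 108.7/344.0 = 0.31599
Rachford–Rice: g(V/F) = Σ zᵢ(Kᵢ−1)/(1+V/F(Kᵢ−1)) = 0.
g(0) = ΣzᵢKᵢ − 1 = 0.152 and g(1) = 1 − Σzᵢ/Kᵢ = -0.356, so a root lies in (0, 1).
Newton iteration, V/F⁰ = 0.34:
  V/F = 0.340: g = 0.0271, g' = -0.354 → V/F = 0.417
  V/F = 0.417: g = -0.0004, g' = -0.366 → V/F = 0.416
Converged at V/F = 0.416.

V/F = 0.416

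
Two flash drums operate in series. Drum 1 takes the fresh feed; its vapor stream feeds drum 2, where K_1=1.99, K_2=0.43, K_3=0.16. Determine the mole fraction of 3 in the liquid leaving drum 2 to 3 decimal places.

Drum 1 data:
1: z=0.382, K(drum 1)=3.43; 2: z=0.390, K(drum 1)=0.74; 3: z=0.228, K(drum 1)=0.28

Drum 1:
Material balance + equilibrium reduce to Σ zᵢ(Kᵢ−1)/(1+ψ₁(Kᵢ−1)) = 0.
Feasibility: ΣzᵢKᵢ = 1.663, Σzᵢ/Kᵢ = 1.453 — both > 1, two phases present.
Newton iteration, ψ₁⁰ = 0.5:
  ψ₁ = 0.500: g = 0.0460, g' = -0.783 → ψ₁ = 0.559
Converged at ψ₁ = 0.559.
Drum-1 compositions:
  1: x = 0.162, y = 0.555
  2: x = 0.456, y = 0.338
  3: x = 0.382, y = 0.107
Drum-2 feed = drum-1 vapor: z₂ = (0.5554, 0.3377, 0.1069).
Drum 2:
Rachford–Rice: g(ψ₂) = Σ zᵢ(Kᵢ−1)/(1+ψ₂(Kᵢ−1)) = 0.
Feasibility: ΣzᵢKᵢ = 1.268, Σzᵢ/Kᵢ = 1.732 — both > 1, two phases present.
Newton iteration, ψ₂⁰ = 0.44:
  ψ₂ = 0.440: g = -0.0163, g' = -0.649 → ψ₂ = 0.415
Converged at ψ₂ = 0.415.
  1: x = 0.394, y = 0.784
  2: x = 0.442, y = 0.190
  3: x = 0.164, y = 0.026

x_3 (drum 2) = 0.164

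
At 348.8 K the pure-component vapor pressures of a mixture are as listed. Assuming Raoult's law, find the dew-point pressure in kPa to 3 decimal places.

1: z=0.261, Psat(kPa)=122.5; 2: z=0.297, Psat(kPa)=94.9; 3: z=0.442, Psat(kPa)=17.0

Pdew = 31.990 kPa

At the dew point ψ → 1, so Σzᵢ/Kᵢ = 1 with Kᵢ = Pᵢˢᵃᵗ/P ⇒ 1/P = Σzᵢ/Pᵢˢᵃᵗ.
1/P = 0.261/122.5 + 0.297/94.9 + 0.442/17.0 = 0.031260 ⇒ P = 31.990 kPa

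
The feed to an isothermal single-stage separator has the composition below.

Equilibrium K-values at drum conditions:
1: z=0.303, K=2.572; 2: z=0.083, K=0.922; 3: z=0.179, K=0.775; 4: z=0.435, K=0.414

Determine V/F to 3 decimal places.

Rachford–Rice: g(V/F) = Σ zᵢ(Kᵢ−1)/(1+V/F(Kᵢ−1)) = 0.
Check two-phase: ΣzᵢKᵢ = 1.175 > 1 and Σzᵢ/Kᵢ = 1.490 > 1, so g(0) = 0.175 > 0 and g(1) = -0.490 < 0.
Newton iteration, V/F⁰ = 0.31:
  V/F = 0.310: g = -0.0412, g' = -0.573 → V/F = 0.238
  V/F = 0.238: g = 0.0012, g' = -0.609 → V/F = 0.240
Converged at V/F = 0.240.

V/F = 0.240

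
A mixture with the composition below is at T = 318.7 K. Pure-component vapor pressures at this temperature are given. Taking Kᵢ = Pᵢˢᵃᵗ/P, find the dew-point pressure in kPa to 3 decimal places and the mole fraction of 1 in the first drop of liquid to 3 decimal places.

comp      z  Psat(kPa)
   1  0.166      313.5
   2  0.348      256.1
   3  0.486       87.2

Pdew = 134.017 kPa, x_1 = 0.071

At the dew point ψ → 1, so Σzᵢ/Kᵢ = 1 with Kᵢ = Pᵢˢᵃᵗ/P ⇒ 1/P = Σzᵢ/Pᵢˢᵃᵗ.
1/P = 0.166/313.5 + 0.348/256.1 + 0.486/87.2 = 0.007462 ⇒ P = 134.017 kPa
xᵢ = zᵢP/Pᵢˢᵃᵗ ⇒ x_1 = 0.166·134.017/313.5 = 0.071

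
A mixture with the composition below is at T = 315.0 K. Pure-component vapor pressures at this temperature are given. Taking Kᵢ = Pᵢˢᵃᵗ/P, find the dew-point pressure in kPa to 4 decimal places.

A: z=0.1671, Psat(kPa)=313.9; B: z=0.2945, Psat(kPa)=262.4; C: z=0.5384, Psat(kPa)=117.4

Pdew = 160.2385 kPa

At the dew point ψ → 1, so Σzᵢ/Kᵢ = 1 with Kᵢ = Pᵢˢᵃᵗ/P ⇒ 1/P = Σzᵢ/Pᵢˢᵃᵗ.
1/P = 0.1671/313.9 + 0.2945/262.4 + 0.5384/117.4 = 0.0062407 ⇒ P = 160.2385 kPa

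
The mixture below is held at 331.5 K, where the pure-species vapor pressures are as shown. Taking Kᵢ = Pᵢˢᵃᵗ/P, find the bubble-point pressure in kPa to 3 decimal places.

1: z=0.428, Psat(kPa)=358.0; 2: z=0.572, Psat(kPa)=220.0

At the bubble point ψ → 0, so ΣzᵢKᵢ = 1 with Kᵢ = Pᵢˢᵃᵗ/P ⇒ P = ΣzᵢPᵢˢᵃᵗ.
P = 0.428·358.0 + 0.572·220.0 = 279.064 kPa

Pbub = 279.064 kPa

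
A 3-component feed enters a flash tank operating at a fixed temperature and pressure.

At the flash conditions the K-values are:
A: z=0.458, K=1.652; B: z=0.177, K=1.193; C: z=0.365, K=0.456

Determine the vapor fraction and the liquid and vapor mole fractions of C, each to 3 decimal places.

Rachford–Rice: g(ψ) = Σ zᵢ(Kᵢ−1)/(1+ψ(Kᵢ−1)) = 0.
g(0) = ΣzᵢKᵢ − 1 = 0.134 and g(1) = 1 − Σzᵢ/Kᵢ = -0.226, so a root lies in (0, 1).
Newton iteration, ψ⁰ = 0.43:
  ψ = 0.430: g = 0.0056, g' = -0.308 → ψ = 0.448
Converged at ψ = 0.448.
Compositions from xᵢ = zᵢ/(1+ψ(Kᵢ−1)), yᵢ = Kᵢxᵢ:
  A: x = 0.354, y = 0.586
  B: x = 0.163, y = 0.194
  C: x = 0.483, y = 0.220

ψ = 0.448, x_C = 0.483, y_C = 0.220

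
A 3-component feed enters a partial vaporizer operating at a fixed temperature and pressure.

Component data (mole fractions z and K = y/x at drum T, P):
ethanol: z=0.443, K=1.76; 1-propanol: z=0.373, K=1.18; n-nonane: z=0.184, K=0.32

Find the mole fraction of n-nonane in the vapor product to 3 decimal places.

Material balance + equilibrium reduce to Σ zᵢ(Kᵢ−1)/(1+V/F(Kᵢ−1)) = 0.
Feasibility: ΣzᵢKᵢ = 1.279, Σzᵢ/Kᵢ = 1.143 — both > 1, two phases present.
Newton–Raphson from V/F = 0.57:
  V/F = 0.570: g = 0.0915, g' = -0.361 → V/F = 0.823
  V/F = 0.823: g = -0.0186, g' = -0.545 → V/F = 0.789
  V/F = 0.789: g = -0.0007, g' = -0.505 → V/F = 0.788
Converged at V/F = 0.788.
Compositions from xᵢ = zᵢ/(1+V/F(Kᵢ−1)), yᵢ = Kᵢxᵢ:
  ethanol: x = 0.277, y = 0.488
  1-propanol: x = 0.327, y = 0.385
  n-nonane: x = 0.396, y = 0.127

y_n-nonane = 0.127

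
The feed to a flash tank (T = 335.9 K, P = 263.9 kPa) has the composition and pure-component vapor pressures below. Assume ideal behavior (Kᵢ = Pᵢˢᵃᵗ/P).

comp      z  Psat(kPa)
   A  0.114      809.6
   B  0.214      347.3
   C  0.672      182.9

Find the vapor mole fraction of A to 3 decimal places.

y_A = 0.236

Raoult's law: Kᵢ = Pᵢˢᵃᵗ/P = Pᵢˢᵃᵗ/263.9.
  K_A = 809.6/263.9 = 3.06783, K_B = 347.3/263.9 = 1.31603, K_C = 182.9/263.9 = 0.69307
Rachford–Rice: g(ψ) = Σ zᵢ(Kᵢ−1)/(1+ψ(Kᵢ−1)) = 0.
g(0) = ΣzᵢKᵢ − 1 = 0.097 and g(1) = 1 − Σzᵢ/Kᵢ = -0.169, so a root lies in (0, 1).
Newton iteration, ψ⁰ = 0.5:
  ψ = 0.500: g = -0.0693, g' = -0.222 → ψ = 0.188
  ψ = 0.188: g = 0.0148, g' = -0.343 → ψ = 0.231
  ψ = 0.231: g = 0.0006, g' = -0.315 → ψ = 0.233
Converged at ψ = 0.233.
Compositions from xᵢ = zᵢ/(1+ψ(Kᵢ−1)), yᵢ = Kᵢxᵢ:
  A: x = 0.077, y = 0.236
  B: x = 0.199, y = 0.262
  C: x = 0.724, y = 0.502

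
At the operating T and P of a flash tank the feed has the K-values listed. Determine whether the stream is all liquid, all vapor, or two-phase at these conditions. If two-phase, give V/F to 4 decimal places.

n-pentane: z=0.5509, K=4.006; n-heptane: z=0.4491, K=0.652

all vapor

ΣzᵢKᵢ = 2.4997; Σzᵢ/Kᵢ = 0.8263.
Since Σzᵢ/Kᵢ < 1 the mixture is above its dew point — single vapor phase.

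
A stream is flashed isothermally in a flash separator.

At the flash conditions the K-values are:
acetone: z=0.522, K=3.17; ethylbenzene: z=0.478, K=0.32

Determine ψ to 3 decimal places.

Binary case is linear: z₁(K₁−1)(1+ψ(K₂−1)) + z₂(K₂−1)(1+ψ(K₁−1)) = 0
⇒ ψ = [z₁(K₁−1)+z₂(K₂−1)] / [−(K₁−1)(K₂−1)] = 0.8077/1.4756 = 0.547

ψ = 0.547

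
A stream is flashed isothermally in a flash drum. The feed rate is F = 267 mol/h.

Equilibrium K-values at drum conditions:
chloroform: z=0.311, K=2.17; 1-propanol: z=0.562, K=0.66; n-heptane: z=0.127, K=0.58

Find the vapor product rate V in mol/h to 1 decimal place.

V = 76.6 mol/h

Rachford–Rice: g(ψ) = Σ zᵢ(Kᵢ−1)/(1+ψ(Kᵢ−1)) = 0.
g(0) = ΣzᵢKᵢ − 1 = 0.119 and g(1) = 1 − Σzᵢ/Kᵢ = -0.214, so a root lies in (0, 1).
Iterate (Newton) starting at ψ = 0.68:
  ψ = 0.680: g = -0.1206, g' = -0.286 → ψ = 0.258
  ψ = 0.258: g = 0.0101, g' = -0.357 → ψ = 0.287
Converged at ψ = 0.287.
Then V = ψ·F = 0.2870·267 = 76.6 mol/h and L = F − V = 190.4 mol/h.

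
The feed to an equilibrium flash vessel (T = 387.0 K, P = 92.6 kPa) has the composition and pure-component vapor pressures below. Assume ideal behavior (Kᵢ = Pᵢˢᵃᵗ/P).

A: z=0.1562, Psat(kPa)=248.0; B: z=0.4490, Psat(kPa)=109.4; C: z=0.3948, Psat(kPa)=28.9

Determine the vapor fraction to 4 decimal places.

ψ = 0.1235

Raoult's law: Kᵢ = Pᵢˢᵃᵗ/P = Pᵢˢᵃᵗ/92.6.
  K_A = 248.0/92.6 = 2.678186, K_B = 109.4/92.6 = 1.181425, K_C = 28.9/92.6 = 0.312095
Material balance + equilibrium reduce to Σ zᵢ(Kᵢ−1)/(1+ψ(Kᵢ−1)) = 0.
g(0) = ΣzᵢKᵢ − 1 = 0.0720 and g(1) = 1 − Σzᵢ/Kᵢ = -0.7034, so a root lies in (0, 1).
Newton iteration, ψ⁰ = 0.63:
  ψ = 0.6300: g = -0.27878, g' = -0.6977 → ψ = 0.2305
  ψ = 0.2305: g = -0.05553, g' = -0.5062 → ψ = 0.1208
  ψ = 0.1208: g = 0.00149, g' = -0.5405 → ψ = 0.1235
Converged at ψ = 0.1235.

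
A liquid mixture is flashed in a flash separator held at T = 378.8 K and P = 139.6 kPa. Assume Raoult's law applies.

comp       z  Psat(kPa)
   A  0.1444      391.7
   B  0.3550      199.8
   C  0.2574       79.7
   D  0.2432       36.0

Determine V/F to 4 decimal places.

Raoult's law: Kᵢ = Pᵢˢᵃᵗ/P = Pᵢˢᵃᵗ/139.6.
  K_A = 391.7/139.6 = 2.805874, K_B = 199.8/139.6 = 1.431232, K_C = 79.7/139.6 = 0.570917, K_D = 36.0/139.6 = 0.257880
Rachford–Rice: g(V/F) = Σ zᵢ(Kᵢ−1)/(1+V/F(Kᵢ−1)) = 0.
Check two-phase: ΣzᵢKᵢ = 1.1229 > 1 and Σzᵢ/Kᵢ = 1.6934 > 1, so g(0) = 0.1229 > 0 and g(1) = -0.6934 < 0.
Newton iteration, V/F⁰ = 0.5:
  V/F = 0.5000: g = -0.16461, g' = -0.5901 → V/F = 0.2211
  V/F = 0.2211: g = -0.01179, g' = -0.5451 → V/F = 0.1994
  V/F = 0.1994: g = 0.00007, g' = -0.5517 → V/F = 0.1996
Converged at V/F = 0.1996.

V/F = 0.1996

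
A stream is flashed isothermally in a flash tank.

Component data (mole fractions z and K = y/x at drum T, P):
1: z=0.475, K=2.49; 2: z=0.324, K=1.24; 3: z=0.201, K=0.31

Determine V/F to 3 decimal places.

Iterate (Newton) starting at V/F = 0.5:
  V/F = 0.500: g = 0.2633, g' = -0.584 → V/F = 0.951
  V/F = 0.951: g = -0.0469, g' = -1.001 → V/F = 0.904
  V/F = 0.904: g = -0.0030, g' = -0.880 → V/F = 0.900
Converged at V/F = 0.900.

V/F = 0.900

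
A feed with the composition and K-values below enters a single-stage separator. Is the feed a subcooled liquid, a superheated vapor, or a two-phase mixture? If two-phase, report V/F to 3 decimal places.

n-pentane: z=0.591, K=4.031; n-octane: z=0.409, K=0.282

ΣzᵢKᵢ = 2.498; Σzᵢ/Kᵢ = 1.597.
Both exceed 1, so a two-phase solution exists.
Material balance + equilibrium reduce to Σ zᵢ(Kᵢ−1)/(1+ψ(Kᵢ−1)) = 0.
Newton–Raphson from ψ = 0.65:
  ψ = 0.650: g = 0.0525, g' = -1.357 → ψ = 0.689
  ψ = 0.689: g = -0.0007, g' = -1.395 → ψ = 0.688
Converged at ψ = 0.688.

two-phase, V/F = 0.688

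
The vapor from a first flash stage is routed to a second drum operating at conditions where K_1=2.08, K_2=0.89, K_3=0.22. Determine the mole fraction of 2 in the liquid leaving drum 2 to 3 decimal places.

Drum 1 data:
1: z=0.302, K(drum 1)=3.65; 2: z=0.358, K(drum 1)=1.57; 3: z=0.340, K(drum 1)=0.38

Drum 1:
Newton iteration, ψ₁⁰ = 0.41:
  ψ₁ = 0.410: g = 0.2663, g' = -0.799 → ψ₁ = 0.744
  ψ₁ = 0.744: g = 0.0217, g' = -0.748 → ψ₁ = 0.773
  ψ₁ = 0.773: g = -0.0003, g' = -0.766 → ψ₁ = 0.772
Converged at ψ₁ = 0.772.
Drum-1 compositions:
  1: x = 0.099, y = 0.362
  2: x = 0.249, y = 0.390
  3: x = 0.652, y = 0.248
Drum-2 feed = drum-1 vapor: z₂ = (0.3619, 0.3903, 0.2479).
Drum 2:
Let ψ₂ = V/F and solve Σ zᵢ(Kᵢ−1)/(1+ψ₂(Kᵢ−1)) = 0.
Check two-phase: ΣzᵢKᵢ = 1.155 > 1 and Σzᵢ/Kᵢ = 1.739 > 1, so g(0) = 0.155 > 0 and g(1) = -0.739 < 0.
Iterate (Newton) starting at ψ₂ = 0.31:
  ψ₂ = 0.310: g = -0.0067, g' = -0.504 → ψ₂ = 0.297
Converged at ψ₂ = 0.297.
  1: x = 0.274, y = 0.570
  2: x = 0.403, y = 0.359
  3: x = 0.323, y = 0.071

x_2 (drum 2) = 0.403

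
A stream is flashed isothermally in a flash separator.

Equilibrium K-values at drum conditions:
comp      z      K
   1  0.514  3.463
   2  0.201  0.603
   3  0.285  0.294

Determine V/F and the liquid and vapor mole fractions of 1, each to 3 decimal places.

Rachford–Rice: g(V/F) = Σ zᵢ(Kᵢ−1)/(1+V/F(Kᵢ−1)) = 0.
g(0) = ΣzᵢKᵢ − 1 = 0.985 and g(1) = 1 − Σzᵢ/Kᵢ = -0.451, so a root lies in (0, 1).
Iterate (Newton) starting at V/F = 0.5:
  V/F = 0.500: g = 0.1568, g' = -1.015 → V/F = 0.654
  V/F = 0.654: g = 0.0028, g' = -1.006 → V/F = 0.657
Converged at V/F = 0.657.
Compositions from xᵢ = zᵢ/(1+V/F(Kᵢ−1)), yᵢ = Kᵢxᵢ:
  1: x = 0.196, y = 0.680
  2: x = 0.272, y = 0.164
  3: x = 0.532, y = 0.156

V/F = 0.657, x_1 = 0.196, y_1 = 0.680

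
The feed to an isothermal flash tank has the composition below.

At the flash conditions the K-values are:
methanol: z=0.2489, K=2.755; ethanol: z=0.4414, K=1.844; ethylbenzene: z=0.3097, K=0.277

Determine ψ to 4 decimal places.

Material balance + equilibrium reduce to Σ zᵢ(Kᵢ−1)/(1+ψ(Kᵢ−1)) = 0.
g(0) = ΣzᵢKᵢ − 1 = 0.5854 and g(1) = 1 − Σzᵢ/Kᵢ = -0.4478, so a root lies in (0, 1).
Newton–Raphson from ψ = 0.61:
  ψ = 0.6100: g = 0.05631, g' = -0.8340 → ψ = 0.6775
  ψ = 0.6775: g = -0.00236, g' = -0.9093 → ψ = 0.6749
Converged at ψ = 0.6749.

ψ = 0.6749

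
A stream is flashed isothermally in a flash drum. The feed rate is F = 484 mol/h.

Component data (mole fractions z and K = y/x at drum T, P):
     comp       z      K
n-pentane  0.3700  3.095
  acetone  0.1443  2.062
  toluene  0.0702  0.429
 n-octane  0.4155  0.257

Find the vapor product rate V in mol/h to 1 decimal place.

Material balance + equilibrium reduce to Σ zᵢ(Kᵢ−1)/(1+V/F(Kᵢ−1)) = 0.
g(0) = ΣzᵢKᵢ − 1 = 0.5796 and g(1) = 1 − Σzᵢ/Kᵢ = -0.9699, so a root lies in (0, 1).
Iterate (Newton) starting at V/F = 0.39:
  V/F = 0.3900: g = 0.04872, g' = -1.0658 → V/F = 0.4357
  V/F = 0.4357: g = 0.00015, g' = -1.0620 → V/F = 0.4359
Converged at V/F = 0.4359.
Then V = V/F·F = 0.4359·484 = 211.0 mol/h and L = F − V = 273.0 mol/h.

V = 211.0 mol/h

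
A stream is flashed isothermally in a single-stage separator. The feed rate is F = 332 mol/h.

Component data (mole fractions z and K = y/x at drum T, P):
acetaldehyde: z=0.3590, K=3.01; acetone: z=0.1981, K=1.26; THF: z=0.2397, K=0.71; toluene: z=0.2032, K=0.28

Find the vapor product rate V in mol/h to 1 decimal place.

Newton iteration, ψ⁰ = 0.5:
  ψ = 0.5000: g = 0.09557, g' = -0.6560 → ψ = 0.6457
  ψ = 0.6457: g = -0.00081, g' = -0.6829 → ψ = 0.6445
Converged at ψ = 0.6445.
Then V = ψ·F = 0.6445·332 = 214.0 mol/h and L = F − V = 118.0 mol/h.

V = 214.0 mol/h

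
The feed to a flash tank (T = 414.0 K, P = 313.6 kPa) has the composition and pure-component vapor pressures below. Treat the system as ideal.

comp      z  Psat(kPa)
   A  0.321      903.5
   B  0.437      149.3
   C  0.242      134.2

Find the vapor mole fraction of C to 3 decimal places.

Raoult's law: Kᵢ = Pᵢˢᵃᵗ/P = Pᵢˢᵃᵗ/313.6.
  K_A = 903.5/313.6 = 2.88106, K_B = 149.3/313.6 = 0.47608, K_C = 134.2/313.6 = 0.42793
Let ψ = V/F and solve Σ zᵢ(Kᵢ−1)/(1+ψ(Kᵢ−1)) = 0.
Feasibility: ΣzᵢKᵢ = 1.236, Σzᵢ/Kᵢ = 1.595 — both > 1, two phases present.
Iterate (Newton) starting at ψ = 0.69:
  ψ = 0.690: g = -0.3245, g' = -0.726 → ψ = 0.243
  ψ = 0.243: g = -0.0085, g' = -0.800 → ψ = 0.232
Converged at ψ = 0.232.
Compositions from xᵢ = zᵢ/(1+ψ(Kᵢ−1)), yᵢ = Kᵢxᵢ:
  A: x = 0.223, y = 0.644
  B: x = 0.498, y = 0.237
  C: x = 0.279, y = 0.119

y_C = 0.119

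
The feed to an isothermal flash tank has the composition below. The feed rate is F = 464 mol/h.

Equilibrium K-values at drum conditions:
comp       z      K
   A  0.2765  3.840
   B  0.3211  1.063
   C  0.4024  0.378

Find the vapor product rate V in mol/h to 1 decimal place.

V = 219.6 mol/h

Rachford–Rice: g(V/F) = Σ zᵢ(Kᵢ−1)/(1+V/F(Kᵢ−1)) = 0.
Feasibility: ΣzᵢKᵢ = 1.5552, Σzᵢ/Kᵢ = 1.4386 — both > 1, two phases present.
Newton iteration, V/F⁰ = 0.5:
  V/F = 0.5000: g = -0.01917, g' = -0.7099 → V/F = 0.4730
  V/F = 0.4730: g = 0.00013, g' = -0.7199 → V/F = 0.4732
Converged at V/F = 0.4732.
Then V = V/F·F = 0.4732·464 = 219.6 mol/h and L = F − V = 244.4 mol/h.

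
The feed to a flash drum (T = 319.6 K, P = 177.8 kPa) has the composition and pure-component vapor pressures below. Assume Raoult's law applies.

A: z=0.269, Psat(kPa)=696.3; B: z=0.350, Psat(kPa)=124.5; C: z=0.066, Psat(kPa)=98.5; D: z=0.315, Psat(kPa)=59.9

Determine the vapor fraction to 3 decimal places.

ψ = 0.309

Raoult's law: Kᵢ = Pᵢˢᵃᵗ/P = Pᵢˢᵃᵗ/177.8.
  K_A = 696.3/177.8 = 3.91620, K_B = 124.5/177.8 = 0.70022, K_C = 98.5/177.8 = 0.55399, K_D = 59.9/177.8 = 0.33690
Material balance + equilibrium reduce to Σ zᵢ(Kᵢ−1)/(1+ψ(Kᵢ−1)) = 0.
Feasibility: ΣzᵢKᵢ = 1.441, Σzᵢ/Kᵢ = 1.623 — both > 1, two phases present.
Newton–Raphson from ψ = 0.5:
  ψ = 0.500: g = -0.1547, g' = -0.754 → ψ = 0.295
  ψ = 0.295: g = 0.0132, g' = -0.931 → ψ = 0.309
Converged at ψ = 0.309.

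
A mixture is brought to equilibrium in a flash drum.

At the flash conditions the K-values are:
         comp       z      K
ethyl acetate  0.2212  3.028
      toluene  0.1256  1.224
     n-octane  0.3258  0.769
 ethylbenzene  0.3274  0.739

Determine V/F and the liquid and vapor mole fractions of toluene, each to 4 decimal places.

V/F = 0.7731, x_toluene = 0.1071, y_toluene = 0.1310

Material balance + equilibrium reduce to Σ zᵢ(Kᵢ−1)/(1+V/F(Kᵢ−1)) = 0.
g(0) = ΣzᵢKᵢ − 1 = 0.3160 and g(1) = 1 − Σzᵢ/Kᵢ = -0.0424, so a root lies in (0, 1).
Newton–Raphson from V/F = 0.69:
  V/F = 0.6900: g = 0.01758, g' = -0.2205 → V/F = 0.7697
  V/F = 0.7697: g = 0.00069, g' = -0.2039 → V/F = 0.7731
Converged at V/F = 0.7731.
Compositions from xᵢ = zᵢ/(1+V/F(Kᵢ−1)), yᵢ = Kᵢxᵢ:
  ethyl acetate: x = 0.0861, y = 0.2608
  toluene: x = 0.1071, y = 0.1310
  n-octane: x = 0.3966, y = 0.3050
  ethylbenzene: x = 0.4102, y = 0.3031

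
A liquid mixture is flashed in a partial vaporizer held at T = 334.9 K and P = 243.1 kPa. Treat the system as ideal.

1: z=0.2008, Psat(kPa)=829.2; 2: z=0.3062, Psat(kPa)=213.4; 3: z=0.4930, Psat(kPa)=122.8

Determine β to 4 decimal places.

Raoult's law: Kᵢ = Pᵢˢᵃᵗ/P = Pᵢˢᵃᵗ/243.1.
  K_1 = 829.2/243.1 = 3.410942, K_2 = 213.4/243.1 = 0.877828, K_3 = 122.8/243.1 = 0.505142
Rachford–Rice: g(β) = Σ zᵢ(Kᵢ−1)/(1+β(Kᵢ−1)) = 0.
g(0) = ΣzᵢKᵢ − 1 = 0.2027 and g(1) = 1 − Σzᵢ/Kᵢ = -0.3836, so a root lies in (0, 1).
Iterate (Newton) starting at β = 0.5:
  β = 0.5000: g = -0.14451, g' = -0.4583 → β = 0.1847
  β = 0.1847: g = 0.02819, g' = -0.7098 → β = 0.2244
  β = 0.2244: g = 0.00125, g' = -0.6491 → β = 0.2263
Converged at β = 0.2263.

β = 0.2263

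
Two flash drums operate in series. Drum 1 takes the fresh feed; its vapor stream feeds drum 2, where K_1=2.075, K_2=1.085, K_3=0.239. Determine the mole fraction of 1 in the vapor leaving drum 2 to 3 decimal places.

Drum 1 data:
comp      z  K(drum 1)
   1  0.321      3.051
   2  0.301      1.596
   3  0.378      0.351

Drum 1:
Let ψ₁ = V/F and solve Σ zᵢ(Kᵢ−1)/(1+ψ₁(Kᵢ−1)) = 0.
Feasibility: ΣzᵢKᵢ = 1.592, Σzᵢ/Kᵢ = 1.371 — both > 1, two phases present.
Newton iteration, ψ₁⁰ = 0.38:
  ψ₁ = 0.380: g = 0.1906, g' = -0.778 → ψ₁ = 0.625
  ψ₁ = 0.625: g = 0.0065, g' = -0.767 → ψ₁ = 0.633
Converged at ψ₁ = 0.633.
Drum-1 compositions:
  1: x = 0.140, y = 0.426
  2: x = 0.219, y = 0.349
  3: x = 0.642, y = 0.225
Drum-2 feed = drum-1 vapor: z₂ = (0.4260, 0.3487, 0.2253).
Drum 2:
Rachford–Rice: g(ψ₂) = Σ zᵢ(Kᵢ−1)/(1+ψ₂(Kᵢ−1)) = 0.
Feasibility: ΣzᵢKᵢ = 1.316, Σzᵢ/Kᵢ = 1.469 — both > 1, two phases present.
Newton iteration, ψ₂⁰ = 0.68:
  ψ₂ = 0.680: g = -0.0628, g' = -0.727 → ψ₂ = 0.594
  ψ₂ = 0.594: g = -0.0050, g' = -0.620 → ψ₂ = 0.586
Converged at ψ₂ = 0.586.
  1: x = 0.261, y = 0.542
  2: x = 0.332, y = 0.360
  3: x = 0.406, y = 0.097

y_1 (drum 2) = 0.542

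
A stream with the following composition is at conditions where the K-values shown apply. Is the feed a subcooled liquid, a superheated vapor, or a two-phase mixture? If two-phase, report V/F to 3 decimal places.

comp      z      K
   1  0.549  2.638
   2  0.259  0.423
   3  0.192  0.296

two-phase, V/F = 0.589

ΣzᵢKᵢ = 1.615; Σzᵢ/Kᵢ = 1.469.
Both exceed 1, so a two-phase solution exists.
Let ψ = V/F and solve Σ zᵢ(Kᵢ−1)/(1+ψ(Kᵢ−1)) = 0.
Newton iteration, ψ⁰ = 0.54:
  ψ = 0.540: g = 0.0420, g' = -0.844 → ψ = 0.590
  ψ = 0.590: g = -0.0003, g' = -0.857 → ψ = 0.589
Converged at ψ = 0.589.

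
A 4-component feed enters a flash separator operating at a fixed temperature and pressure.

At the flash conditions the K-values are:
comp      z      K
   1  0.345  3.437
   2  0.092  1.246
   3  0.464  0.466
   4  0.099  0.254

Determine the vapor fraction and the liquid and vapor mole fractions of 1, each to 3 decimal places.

Newton–Raphson from ψ = 0.44:
  ψ = 0.440: g = -0.0077, g' = -0.830 → ψ = 0.431
Converged at ψ = 0.431.
Compositions from xᵢ = zᵢ/(1+ψ(Kᵢ−1)), yᵢ = Kᵢxᵢ:
  1: x = 0.168, y = 0.578
  2: x = 0.083, y = 0.104
  3: x = 0.603, y = 0.281
  4: x = 0.146, y = 0.037

ψ = 0.431, x_1 = 0.168, y_1 = 0.578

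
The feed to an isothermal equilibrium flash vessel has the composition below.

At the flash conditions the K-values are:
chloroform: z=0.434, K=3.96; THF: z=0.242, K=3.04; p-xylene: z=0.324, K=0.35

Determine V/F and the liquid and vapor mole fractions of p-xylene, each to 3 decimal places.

Rachford–Rice: g(V/F) = Σ zᵢ(Kᵢ−1)/(1+V/F(Kᵢ−1)) = 0.
Check two-phase: ΣzᵢKᵢ = 2.568 > 1 and Σzᵢ/Kᵢ = 1.115 > 1, so g(0) = 1.568 > 0 and g(1) = -0.115 < 0.
Newton–Raphson from V/F = 0.58:
  V/F = 0.580: g = 0.3609, g' = -1.079 → V/F = 0.914
Converged at V/F = 0.914.
Compositions from xᵢ = zᵢ/(1+V/F(Kᵢ−1)), yᵢ = Kᵢxᵢ:
  chloroform: x = 0.117, y = 0.464
  THF: x = 0.084, y = 0.257
  p-xylene: x = 0.798, y = 0.279

V/F = 0.914, x_p-xylene = 0.798, y_p-xylene = 0.279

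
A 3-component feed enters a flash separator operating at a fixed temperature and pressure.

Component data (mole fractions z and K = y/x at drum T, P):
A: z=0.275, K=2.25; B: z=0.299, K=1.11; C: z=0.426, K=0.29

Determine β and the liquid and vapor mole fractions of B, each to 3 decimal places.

β = 0.121, x_B = 0.295, y_B = 0.328

Newton–Raphson from β = 0.5:
  β = 0.500: g = -0.2262, g' = -0.682 → β = 0.168
  β = 0.168: g = -0.0273, g' = -0.574 → β = 0.121
Converged at β = 0.121.
Compositions from xᵢ = zᵢ/(1+β(Kᵢ−1)), yᵢ = Kᵢxᵢ:
  A: x = 0.239, y = 0.537
  B: x = 0.295, y = 0.328
  C: x = 0.466, y = 0.135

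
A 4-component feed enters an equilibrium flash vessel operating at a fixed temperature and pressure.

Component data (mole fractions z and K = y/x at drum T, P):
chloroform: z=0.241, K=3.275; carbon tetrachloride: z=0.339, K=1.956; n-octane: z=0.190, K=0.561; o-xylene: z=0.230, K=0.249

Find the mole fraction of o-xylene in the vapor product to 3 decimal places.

y_o-xylene = 0.106

Rachford–Rice: g(ψ) = Σ zᵢ(Kᵢ−1)/(1+ψ(Kᵢ−1)) = 0.
Feasibility: ΣzᵢKᵢ = 1.616, Σzᵢ/Kᵢ = 1.509 — both > 1, two phases present.
Iterate (Newton) starting at ψ = 0.5:
  ψ = 0.500: g = 0.0923, g' = -0.808 → ψ = 0.614
  ψ = 0.614: g = -0.0020, g' = -0.856 → ψ = 0.612
Converged at ψ = 0.612.
Compositions from xᵢ = zᵢ/(1+ψ(Kᵢ−1)), yᵢ = Kᵢxᵢ:
  chloroform: x = 0.101, y = 0.330
  carbon tetrachloride: x = 0.214, y = 0.418
  n-octane: x = 0.260, y = 0.146
  o-xylene: x = 0.426, y = 0.106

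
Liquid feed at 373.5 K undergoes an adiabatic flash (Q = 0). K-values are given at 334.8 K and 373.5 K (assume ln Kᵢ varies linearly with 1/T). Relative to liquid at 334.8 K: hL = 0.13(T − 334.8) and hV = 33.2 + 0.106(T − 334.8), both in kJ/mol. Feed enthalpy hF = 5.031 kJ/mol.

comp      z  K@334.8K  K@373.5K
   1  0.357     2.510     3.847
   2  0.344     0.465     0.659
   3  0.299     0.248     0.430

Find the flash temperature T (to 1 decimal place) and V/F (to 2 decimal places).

Adiabatic flash: solve Rachford–Rice at each trial T, then check hF = ψ·hV(T) + (1−ψ)·hL(T).
  T = 334.8 K: K = (2.510, 0.465, 0.248), RR gives ψ = 0.134, H_out = 4.451 kJ/mol
  T = 373.5 K: K = (3.847, 0.659, 0.430), RR gives ψ = 0.555, H_out = 22.939 kJ/mol
  T = 354.1 K: K = (3.142, 0.559, 0.331), RR gives ψ = 0.346, H_out = 13.831 kJ/mol
  T = 344.5 K: K = (2.819, 0.511, 0.288), RR gives ψ = 0.245, H_out = 9.348 kJ/mol
  T = 339.6 K: K = (2.661, 0.488, 0.267), RR gives ψ = 0.191, H_out = 6.943 kJ/mol
  T = 337.2 K: K = (2.585, 0.476, 0.258), RR gives ψ = 0.163, H_out = 5.717 kJ/mol
Linear interpolation between T = 334.8 (H_out = 4.451) and T = 337.2 (H_out = 5.717) on hF = 5.031 gives T ≈ 335.9 K, at which ψ = 0.15.

T = 335.9 K, V/F = 0.15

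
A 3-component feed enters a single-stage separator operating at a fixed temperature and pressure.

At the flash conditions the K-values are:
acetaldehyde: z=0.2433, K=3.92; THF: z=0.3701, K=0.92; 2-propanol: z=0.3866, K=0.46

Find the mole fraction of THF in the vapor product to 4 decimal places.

Rachford–Rice: g(V/F) = Σ zᵢ(Kᵢ−1)/(1+V/F(Kᵢ−1)) = 0.
Feasibility: ΣzᵢKᵢ = 1.4721, Σzᵢ/Kᵢ = 1.3048 — both > 1, two phases present.
Iterate (Newton) starting at V/F = 0.5:
  V/F = 0.5000: g = -0.02802, g' = -0.5569 → V/F = 0.4497
  V/F = 0.4497: g = 0.00071, g' = -0.5869 → V/F = 0.4509
Converged at V/F = 0.4509.
Compositions from xᵢ = zᵢ/(1+V/F(Kᵢ−1)), yᵢ = Kᵢxᵢ:
  acetaldehyde: x = 0.1050, y = 0.4117
  THF: x = 0.3839, y = 0.3532
  2-propanol: x = 0.5110, y = 0.2351

y_THF = 0.3532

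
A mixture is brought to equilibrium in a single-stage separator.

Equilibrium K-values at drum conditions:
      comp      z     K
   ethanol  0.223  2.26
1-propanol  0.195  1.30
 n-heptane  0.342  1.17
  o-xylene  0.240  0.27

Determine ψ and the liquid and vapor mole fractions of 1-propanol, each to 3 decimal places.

ψ = 0.502, x_1-propanol = 0.169, y_1-propanol = 0.220

Iterate (Newton) starting at ψ = 0.58:
  ψ = 0.580: g = -0.0388, g' = -0.524 → ψ = 0.506
  ψ = 0.506: g = -0.0019, g' = -0.475 → ψ = 0.502
Converged at ψ = 0.502.
Compositions from xᵢ = zᵢ/(1+ψ(Kᵢ−1)), yᵢ = Kᵢxᵢ:
  ethanol: x = 0.137, y = 0.309
  1-propanol: x = 0.169, y = 0.220
  n-heptane: x = 0.315, y = 0.369
  o-xylene: x = 0.379, y = 0.102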